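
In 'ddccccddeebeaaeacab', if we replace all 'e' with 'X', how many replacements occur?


re.sub('e', 'X', text) replaces every occurrence of 'e' with 'X'.
Text: 'ddccccddeebeaaeacab'
Scanning for 'e':
  pos 8: 'e' -> replacement #1
  pos 9: 'e' -> replacement #2
  pos 11: 'e' -> replacement #3
  pos 14: 'e' -> replacement #4
Total replacements: 4

4


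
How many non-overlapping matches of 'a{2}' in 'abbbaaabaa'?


Pattern 'a{2}' matches exactly 2 consecutive a's (greedy, non-overlapping).
String: 'abbbaaabaa'
Scanning for runs of a's:
  Run at pos 0: 'a' (length 1) -> 0 match(es)
  Run at pos 4: 'aaa' (length 3) -> 1 match(es)
  Run at pos 8: 'aa' (length 2) -> 1 match(es)
Matches found: ['aa', 'aa']
Total: 2

2


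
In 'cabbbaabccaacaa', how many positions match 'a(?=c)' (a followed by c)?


Lookahead 'a(?=c)' matches 'a' only when followed by 'c'.
String: 'cabbbaabccaacaa'
Checking each position where char is 'a':
  pos 1: 'a' -> no (next='b')
  pos 5: 'a' -> no (next='a')
  pos 6: 'a' -> no (next='b')
  pos 10: 'a' -> no (next='a')
  pos 11: 'a' -> MATCH (next='c')
  pos 13: 'a' -> no (next='a')
Matching positions: [11]
Count: 1

1


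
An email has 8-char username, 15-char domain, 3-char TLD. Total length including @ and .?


An email address has format: username@domain.tld
Username length: 8
'@' character: 1
Domain length: 15
'.' character: 1
TLD length: 3
Total = 8 + 1 + 15 + 1 + 3 = 28

28


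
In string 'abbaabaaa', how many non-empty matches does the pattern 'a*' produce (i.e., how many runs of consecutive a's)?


Pattern 'a*' matches zero or more a's. We want non-empty runs of consecutive a's.
String: 'abbaabaaa'
Walking through the string to find runs of a's:
  Run 1: positions 0-0 -> 'a'
  Run 2: positions 3-4 -> 'aa'
  Run 3: positions 6-8 -> 'aaa'
Non-empty runs found: ['a', 'aa', 'aaa']
Count: 3

3


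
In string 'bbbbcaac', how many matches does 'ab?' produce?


Pattern 'ab?' matches 'a' optionally followed by 'b'.
String: 'bbbbcaac'
Scanning left to right for 'a' then checking next char:
  Match 1: 'a' (a not followed by b)
  Match 2: 'a' (a not followed by b)
Total matches: 2

2


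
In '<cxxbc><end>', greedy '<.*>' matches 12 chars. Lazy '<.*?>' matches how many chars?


Greedy '<.*>' tries to match as MUCH as possible.
Lazy '<.*?>' tries to match as LITTLE as possible.

String: '<cxxbc><end>'
Greedy '<.*>' starts at first '<' and extends to the LAST '>': '<cxxbc><end>' (12 chars)
Lazy '<.*?>' starts at first '<' and stops at the FIRST '>': '<cxxbc>' (7 chars)

7


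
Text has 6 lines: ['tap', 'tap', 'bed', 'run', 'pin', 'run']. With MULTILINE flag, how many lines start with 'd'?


With MULTILINE flag, ^ matches the start of each line.
Lines: ['tap', 'tap', 'bed', 'run', 'pin', 'run']
Checking which lines start with 'd':
  Line 1: 'tap' -> no
  Line 2: 'tap' -> no
  Line 3: 'bed' -> no
  Line 4: 'run' -> no
  Line 5: 'pin' -> no
  Line 6: 'run' -> no
Matching lines: []
Count: 0

0


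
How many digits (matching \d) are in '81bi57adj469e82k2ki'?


\d matches any digit 0-9.
Scanning '81bi57adj469e82k2ki':
  pos 0: '8' -> DIGIT
  pos 1: '1' -> DIGIT
  pos 4: '5' -> DIGIT
  pos 5: '7' -> DIGIT
  pos 9: '4' -> DIGIT
  pos 10: '6' -> DIGIT
  pos 11: '9' -> DIGIT
  pos 13: '8' -> DIGIT
  pos 14: '2' -> DIGIT
  pos 16: '2' -> DIGIT
Digits found: ['8', '1', '5', '7', '4', '6', '9', '8', '2', '2']
Total: 10

10


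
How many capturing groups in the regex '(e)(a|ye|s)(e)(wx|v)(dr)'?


To count capturing groups, count each '(' that starts a group.
Pattern: '(e)(a|ye|s)(e)(wx|v)(dr)'
Walking through the pattern:
  Position 0: '(' -> group #1
  Position 3: '(' -> group #2
  Position 11: '(' -> group #3
  Position 14: '(' -> group #4
  Position 20: '(' -> group #5
Total capturing groups: 5

5


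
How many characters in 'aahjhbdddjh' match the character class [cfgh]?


Character class [cfgh] matches any of: {c, f, g, h}
Scanning string 'aahjhbdddjh' character by character:
  pos 0: 'a' -> no
  pos 1: 'a' -> no
  pos 2: 'h' -> MATCH
  pos 3: 'j' -> no
  pos 4: 'h' -> MATCH
  pos 5: 'b' -> no
  pos 6: 'd' -> no
  pos 7: 'd' -> no
  pos 8: 'd' -> no
  pos 9: 'j' -> no
  pos 10: 'h' -> MATCH
Total matches: 3

3


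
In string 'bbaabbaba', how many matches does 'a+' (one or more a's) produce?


Pattern 'a+' matches one or more consecutive a's.
String: 'bbaabbaba'
Scanning for runs of a:
  Match 1: 'aa' (length 2)
  Match 2: 'a' (length 1)
  Match 3: 'a' (length 1)
Total matches: 3

3


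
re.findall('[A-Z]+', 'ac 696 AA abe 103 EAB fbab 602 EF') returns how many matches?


Pattern '[A-Z]+' finds one or more uppercase letters.
Text: 'ac 696 AA abe 103 EAB fbab 602 EF'
Scanning for matches:
  Match 1: 'AA'
  Match 2: 'EAB'
  Match 3: 'EF'
Total matches: 3

3


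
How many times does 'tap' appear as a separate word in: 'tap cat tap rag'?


Scanning each word for exact match 'tap':
  Word 1: 'tap' -> MATCH
  Word 2: 'cat' -> no
  Word 3: 'tap' -> MATCH
  Word 4: 'rag' -> no
Total matches: 2

2


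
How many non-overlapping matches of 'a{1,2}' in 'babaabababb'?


Pattern 'a{1,2}' matches between 1 and 2 consecutive a's (greedy).
String: 'babaabababb'
Finding runs of a's and applying greedy matching:
  Run at pos 1: 'a' (length 1)
  Run at pos 3: 'aa' (length 2)
  Run at pos 6: 'a' (length 1)
  Run at pos 8: 'a' (length 1)
Matches: ['a', 'aa', 'a', 'a']
Count: 4

4


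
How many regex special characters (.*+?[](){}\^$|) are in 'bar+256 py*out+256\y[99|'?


Regex special characters are: . * + ? [ ] ( ) { } \ ^ $ |
Scanning 'bar+256 py*out+256\y[99|':
  pos 3: '+' -> SPECIAL
  pos 10: '*' -> SPECIAL
  pos 14: '+' -> SPECIAL
  pos 18: '\' -> SPECIAL
  pos 20: '[' -> SPECIAL
  pos 23: '|' -> SPECIAL
Special chars found: ['+', '*', '+', '\\', '[', '|']
Total: 6

6


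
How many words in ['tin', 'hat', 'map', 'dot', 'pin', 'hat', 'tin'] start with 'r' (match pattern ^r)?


Pattern ^r anchors to start of word. Check which words begin with 'r':
  'tin' -> no
  'hat' -> no
  'map' -> no
  'dot' -> no
  'pin' -> no
  'hat' -> no
  'tin' -> no
Matching words: []
Count: 0

0


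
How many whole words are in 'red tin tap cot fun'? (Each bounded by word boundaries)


Word boundaries (\b) mark the start/end of each word.
Text: 'red tin tap cot fun'
Splitting by whitespace:
  Word 1: 'red'
  Word 2: 'tin'
  Word 3: 'tap'
  Word 4: 'cot'
  Word 5: 'fun'
Total whole words: 5

5


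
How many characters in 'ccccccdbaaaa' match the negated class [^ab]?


Negated class [^ab] matches any char NOT in {a, b}
Scanning 'ccccccdbaaaa':
  pos 0: 'c' -> MATCH
  pos 1: 'c' -> MATCH
  pos 2: 'c' -> MATCH
  pos 3: 'c' -> MATCH
  pos 4: 'c' -> MATCH
  pos 5: 'c' -> MATCH
  pos 6: 'd' -> MATCH
  pos 7: 'b' -> no (excluded)
  pos 8: 'a' -> no (excluded)
  pos 9: 'a' -> no (excluded)
  pos 10: 'a' -> no (excluded)
  pos 11: 'a' -> no (excluded)
Total matches: 7

7


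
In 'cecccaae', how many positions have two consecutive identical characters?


Looking for consecutive identical characters in 'cecccaae':
  pos 0-1: 'c' vs 'e' -> different
  pos 1-2: 'e' vs 'c' -> different
  pos 2-3: 'c' vs 'c' -> MATCH ('cc')
  pos 3-4: 'c' vs 'c' -> MATCH ('cc')
  pos 4-5: 'c' vs 'a' -> different
  pos 5-6: 'a' vs 'a' -> MATCH ('aa')
  pos 6-7: 'a' vs 'e' -> different
Consecutive identical pairs: ['cc', 'cc', 'aa']
Count: 3

3


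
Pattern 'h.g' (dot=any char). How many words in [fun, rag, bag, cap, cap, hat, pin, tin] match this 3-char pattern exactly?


Pattern 'h.g' means: starts with 'h', any single char, ends with 'g'.
Checking each word (must be exactly 3 chars):
  'fun' (len=3): no
  'rag' (len=3): no
  'bag' (len=3): no
  'cap' (len=3): no
  'cap' (len=3): no
  'hat' (len=3): no
  'pin' (len=3): no
  'tin' (len=3): no
Matching words: []
Total: 0

0


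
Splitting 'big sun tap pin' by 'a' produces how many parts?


Splitting by 'a' breaks the string at each occurrence of the separator.
Text: 'big sun tap pin'
Parts after split:
  Part 1: 'big sun t'
  Part 2: 'p pin'
Total parts: 2

2


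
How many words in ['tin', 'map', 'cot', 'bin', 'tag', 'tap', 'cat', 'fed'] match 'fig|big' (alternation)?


Alternation 'fig|big' matches either 'fig' or 'big'.
Checking each word:
  'tin' -> no
  'map' -> no
  'cot' -> no
  'bin' -> no
  'tag' -> no
  'tap' -> no
  'cat' -> no
  'fed' -> no
Matches: []
Count: 0

0


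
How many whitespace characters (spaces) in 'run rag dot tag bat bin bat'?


\s matches whitespace characters (spaces, tabs, etc.).
Text: 'run rag dot tag bat bin bat'
This text has 7 words separated by spaces.
Number of spaces = number of words - 1 = 7 - 1 = 6

6


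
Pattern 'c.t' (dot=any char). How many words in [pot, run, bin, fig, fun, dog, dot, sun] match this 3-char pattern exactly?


Pattern 'c.t' means: starts with 'c', any single char, ends with 't'.
Checking each word (must be exactly 3 chars):
  'pot' (len=3): no
  'run' (len=3): no
  'bin' (len=3): no
  'fig' (len=3): no
  'fun' (len=3): no
  'dog' (len=3): no
  'dot' (len=3): no
  'sun' (len=3): no
Matching words: []
Total: 0

0


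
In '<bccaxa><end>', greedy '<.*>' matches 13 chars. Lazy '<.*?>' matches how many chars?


Greedy '<.*>' tries to match as MUCH as possible.
Lazy '<.*?>' tries to match as LITTLE as possible.

String: '<bccaxa><end>'
Greedy '<.*>' starts at first '<' and extends to the LAST '>': '<bccaxa><end>' (13 chars)
Lazy '<.*?>' starts at first '<' and stops at the FIRST '>': '<bccaxa>' (8 chars)

8


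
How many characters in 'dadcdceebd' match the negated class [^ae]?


Negated class [^ae] matches any char NOT in {a, e}
Scanning 'dadcdceebd':
  pos 0: 'd' -> MATCH
  pos 1: 'a' -> no (excluded)
  pos 2: 'd' -> MATCH
  pos 3: 'c' -> MATCH
  pos 4: 'd' -> MATCH
  pos 5: 'c' -> MATCH
  pos 6: 'e' -> no (excluded)
  pos 7: 'e' -> no (excluded)
  pos 8: 'b' -> MATCH
  pos 9: 'd' -> MATCH
Total matches: 7

7


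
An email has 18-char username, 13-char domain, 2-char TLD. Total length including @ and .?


An email address has format: username@domain.tld
Username length: 18
'@' character: 1
Domain length: 13
'.' character: 1
TLD length: 2
Total = 18 + 1 + 13 + 1 + 2 = 35

35


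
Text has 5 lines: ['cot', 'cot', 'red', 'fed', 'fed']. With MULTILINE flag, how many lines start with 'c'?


With MULTILINE flag, ^ matches the start of each line.
Lines: ['cot', 'cot', 'red', 'fed', 'fed']
Checking which lines start with 'c':
  Line 1: 'cot' -> MATCH
  Line 2: 'cot' -> MATCH
  Line 3: 'red' -> no
  Line 4: 'fed' -> no
  Line 5: 'fed' -> no
Matching lines: ['cot', 'cot']
Count: 2

2


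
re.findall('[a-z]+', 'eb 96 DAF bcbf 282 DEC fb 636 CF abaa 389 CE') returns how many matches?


Pattern '[a-z]+' finds one or more lowercase letters.
Text: 'eb 96 DAF bcbf 282 DEC fb 636 CF abaa 389 CE'
Scanning for matches:
  Match 1: 'eb'
  Match 2: 'bcbf'
  Match 3: 'fb'
  Match 4: 'abaa'
Total matches: 4

4


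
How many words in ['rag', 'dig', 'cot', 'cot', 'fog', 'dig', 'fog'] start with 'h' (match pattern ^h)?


Pattern ^h anchors to start of word. Check which words begin with 'h':
  'rag' -> no
  'dig' -> no
  'cot' -> no
  'cot' -> no
  'fog' -> no
  'dig' -> no
  'fog' -> no
Matching words: []
Count: 0

0


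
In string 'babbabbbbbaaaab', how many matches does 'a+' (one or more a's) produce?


Pattern 'a+' matches one or more consecutive a's.
String: 'babbabbbbbaaaab'
Scanning for runs of a:
  Match 1: 'a' (length 1)
  Match 2: 'a' (length 1)
  Match 3: 'aaaa' (length 4)
Total matches: 3

3


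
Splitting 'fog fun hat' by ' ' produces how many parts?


Splitting by ' ' breaks the string at each occurrence of the separator.
Text: 'fog fun hat'
Parts after split:
  Part 1: 'fog'
  Part 2: 'fun'
  Part 3: 'hat'
Total parts: 3

3


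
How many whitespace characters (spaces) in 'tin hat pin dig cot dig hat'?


\s matches whitespace characters (spaces, tabs, etc.).
Text: 'tin hat pin dig cot dig hat'
This text has 7 words separated by spaces.
Number of spaces = number of words - 1 = 7 - 1 = 6

6


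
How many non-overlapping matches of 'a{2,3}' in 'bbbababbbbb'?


Pattern 'a{2,3}' matches between 2 and 3 consecutive a's (greedy).
String: 'bbbababbbbb'
Finding runs of a's and applying greedy matching:
  Run at pos 3: 'a' (length 1)
  Run at pos 5: 'a' (length 1)
Matches: []
Count: 0

0


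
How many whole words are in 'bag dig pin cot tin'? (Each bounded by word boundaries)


Word boundaries (\b) mark the start/end of each word.
Text: 'bag dig pin cot tin'
Splitting by whitespace:
  Word 1: 'bag'
  Word 2: 'dig'
  Word 3: 'pin'
  Word 4: 'cot'
  Word 5: 'tin'
Total whole words: 5

5


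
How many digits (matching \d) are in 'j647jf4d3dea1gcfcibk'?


\d matches any digit 0-9.
Scanning 'j647jf4d3dea1gcfcibk':
  pos 1: '6' -> DIGIT
  pos 2: '4' -> DIGIT
  pos 3: '7' -> DIGIT
  pos 6: '4' -> DIGIT
  pos 8: '3' -> DIGIT
  pos 12: '1' -> DIGIT
Digits found: ['6', '4', '7', '4', '3', '1']
Total: 6

6


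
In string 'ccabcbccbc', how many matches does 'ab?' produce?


Pattern 'ab?' matches 'a' optionally followed by 'b'.
String: 'ccabcbccbc'
Scanning left to right for 'a' then checking next char:
  Match 1: 'ab' (a followed by b)
Total matches: 1

1


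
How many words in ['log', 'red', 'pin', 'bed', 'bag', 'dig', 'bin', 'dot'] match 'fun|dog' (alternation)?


Alternation 'fun|dog' matches either 'fun' or 'dog'.
Checking each word:
  'log' -> no
  'red' -> no
  'pin' -> no
  'bed' -> no
  'bag' -> no
  'dig' -> no
  'bin' -> no
  'dot' -> no
Matches: []
Count: 0

0


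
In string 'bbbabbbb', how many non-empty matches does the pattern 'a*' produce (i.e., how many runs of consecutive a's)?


Pattern 'a*' matches zero or more a's. We want non-empty runs of consecutive a's.
String: 'bbbabbbb'
Walking through the string to find runs of a's:
  Run 1: positions 3-3 -> 'a'
Non-empty runs found: ['a']
Count: 1

1


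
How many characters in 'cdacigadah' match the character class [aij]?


Character class [aij] matches any of: {a, i, j}
Scanning string 'cdacigadah' character by character:
  pos 0: 'c' -> no
  pos 1: 'd' -> no
  pos 2: 'a' -> MATCH
  pos 3: 'c' -> no
  pos 4: 'i' -> MATCH
  pos 5: 'g' -> no
  pos 6: 'a' -> MATCH
  pos 7: 'd' -> no
  pos 8: 'a' -> MATCH
  pos 9: 'h' -> no
Total matches: 4

4


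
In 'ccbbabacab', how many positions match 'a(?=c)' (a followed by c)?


Lookahead 'a(?=c)' matches 'a' only when followed by 'c'.
String: 'ccbbabacab'
Checking each position where char is 'a':
  pos 4: 'a' -> no (next='b')
  pos 6: 'a' -> MATCH (next='c')
  pos 8: 'a' -> no (next='b')
Matching positions: [6]
Count: 1

1


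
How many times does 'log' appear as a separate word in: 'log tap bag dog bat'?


Scanning each word for exact match 'log':
  Word 1: 'log' -> MATCH
  Word 2: 'tap' -> no
  Word 3: 'bag' -> no
  Word 4: 'dog' -> no
  Word 5: 'bat' -> no
Total matches: 1

1


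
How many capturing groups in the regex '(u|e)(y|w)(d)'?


To count capturing groups, count each '(' that starts a group.
Pattern: '(u|e)(y|w)(d)'
Walking through the pattern:
  Position 0: '(' -> group #1
  Position 5: '(' -> group #2
  Position 10: '(' -> group #3
Total capturing groups: 3

3


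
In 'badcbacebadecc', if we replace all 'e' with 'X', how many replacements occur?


re.sub('e', 'X', text) replaces every occurrence of 'e' with 'X'.
Text: 'badcbacebadecc'
Scanning for 'e':
  pos 7: 'e' -> replacement #1
  pos 11: 'e' -> replacement #2
Total replacements: 2

2


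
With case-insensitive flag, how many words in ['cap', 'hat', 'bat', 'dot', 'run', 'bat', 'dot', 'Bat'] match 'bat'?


Case-insensitive matching: compare each word's lowercase form to 'bat'.
  'cap' -> lower='cap' -> no
  'hat' -> lower='hat' -> no
  'bat' -> lower='bat' -> MATCH
  'dot' -> lower='dot' -> no
  'run' -> lower='run' -> no
  'bat' -> lower='bat' -> MATCH
  'dot' -> lower='dot' -> no
  'Bat' -> lower='bat' -> MATCH
Matches: ['bat', 'bat', 'Bat']
Count: 3

3


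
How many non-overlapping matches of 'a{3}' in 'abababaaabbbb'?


Pattern 'a{3}' matches exactly 3 consecutive a's (greedy, non-overlapping).
String: 'abababaaabbbb'
Scanning for runs of a's:
  Run at pos 0: 'a' (length 1) -> 0 match(es)
  Run at pos 2: 'a' (length 1) -> 0 match(es)
  Run at pos 4: 'a' (length 1) -> 0 match(es)
  Run at pos 6: 'aaa' (length 3) -> 1 match(es)
Matches found: ['aaa']
Total: 1

1


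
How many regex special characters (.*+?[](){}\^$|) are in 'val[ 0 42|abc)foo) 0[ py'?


Regex special characters are: . * + ? [ ] ( ) { } \ ^ $ |
Scanning 'val[ 0 42|abc)foo) 0[ py':
  pos 3: '[' -> SPECIAL
  pos 9: '|' -> SPECIAL
  pos 13: ')' -> SPECIAL
  pos 17: ')' -> SPECIAL
  pos 20: '[' -> SPECIAL
Special chars found: ['[', '|', ')', ')', '[']
Total: 5

5


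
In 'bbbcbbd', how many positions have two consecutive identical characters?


Looking for consecutive identical characters in 'bbbcbbd':
  pos 0-1: 'b' vs 'b' -> MATCH ('bb')
  pos 1-2: 'b' vs 'b' -> MATCH ('bb')
  pos 2-3: 'b' vs 'c' -> different
  pos 3-4: 'c' vs 'b' -> different
  pos 4-5: 'b' vs 'b' -> MATCH ('bb')
  pos 5-6: 'b' vs 'd' -> different
Consecutive identical pairs: ['bb', 'bb', 'bb']
Count: 3

3


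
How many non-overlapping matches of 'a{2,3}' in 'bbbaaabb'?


Pattern 'a{2,3}' matches between 2 and 3 consecutive a's (greedy).
String: 'bbbaaabb'
Finding runs of a's and applying greedy matching:
  Run at pos 3: 'aaa' (length 3)
Matches: ['aaa']
Count: 1

1


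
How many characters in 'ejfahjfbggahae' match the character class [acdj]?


Character class [acdj] matches any of: {a, c, d, j}
Scanning string 'ejfahjfbggahae' character by character:
  pos 0: 'e' -> no
  pos 1: 'j' -> MATCH
  pos 2: 'f' -> no
  pos 3: 'a' -> MATCH
  pos 4: 'h' -> no
  pos 5: 'j' -> MATCH
  pos 6: 'f' -> no
  pos 7: 'b' -> no
  pos 8: 'g' -> no
  pos 9: 'g' -> no
  pos 10: 'a' -> MATCH
  pos 11: 'h' -> no
  pos 12: 'a' -> MATCH
  pos 13: 'e' -> no
Total matches: 5

5


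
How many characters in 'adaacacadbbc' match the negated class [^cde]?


Negated class [^cde] matches any char NOT in {c, d, e}
Scanning 'adaacacadbbc':
  pos 0: 'a' -> MATCH
  pos 1: 'd' -> no (excluded)
  pos 2: 'a' -> MATCH
  pos 3: 'a' -> MATCH
  pos 4: 'c' -> no (excluded)
  pos 5: 'a' -> MATCH
  pos 6: 'c' -> no (excluded)
  pos 7: 'a' -> MATCH
  pos 8: 'd' -> no (excluded)
  pos 9: 'b' -> MATCH
  pos 10: 'b' -> MATCH
  pos 11: 'c' -> no (excluded)
Total matches: 7

7


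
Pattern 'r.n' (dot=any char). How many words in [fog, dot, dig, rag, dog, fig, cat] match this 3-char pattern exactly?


Pattern 'r.n' means: starts with 'r', any single char, ends with 'n'.
Checking each word (must be exactly 3 chars):
  'fog' (len=3): no
  'dot' (len=3): no
  'dig' (len=3): no
  'rag' (len=3): no
  'dog' (len=3): no
  'fig' (len=3): no
  'cat' (len=3): no
Matching words: []
Total: 0

0


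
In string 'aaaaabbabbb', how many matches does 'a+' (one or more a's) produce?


Pattern 'a+' matches one or more consecutive a's.
String: 'aaaaabbabbb'
Scanning for runs of a:
  Match 1: 'aaaaa' (length 5)
  Match 2: 'a' (length 1)
Total matches: 2

2


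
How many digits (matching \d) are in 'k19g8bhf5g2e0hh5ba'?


\d matches any digit 0-9.
Scanning 'k19g8bhf5g2e0hh5ba':
  pos 1: '1' -> DIGIT
  pos 2: '9' -> DIGIT
  pos 4: '8' -> DIGIT
  pos 8: '5' -> DIGIT
  pos 10: '2' -> DIGIT
  pos 12: '0' -> DIGIT
  pos 15: '5' -> DIGIT
Digits found: ['1', '9', '8', '5', '2', '0', '5']
Total: 7

7


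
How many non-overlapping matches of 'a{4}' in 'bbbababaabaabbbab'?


Pattern 'a{4}' matches exactly 4 consecutive a's (greedy, non-overlapping).
String: 'bbbababaabaabbbab'
Scanning for runs of a's:
  Run at pos 3: 'a' (length 1) -> 0 match(es)
  Run at pos 5: 'a' (length 1) -> 0 match(es)
  Run at pos 7: 'aa' (length 2) -> 0 match(es)
  Run at pos 10: 'aa' (length 2) -> 0 match(es)
  Run at pos 15: 'a' (length 1) -> 0 match(es)
Matches found: []
Total: 0

0


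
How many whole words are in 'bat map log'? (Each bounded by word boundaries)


Word boundaries (\b) mark the start/end of each word.
Text: 'bat map log'
Splitting by whitespace:
  Word 1: 'bat'
  Word 2: 'map'
  Word 3: 'log'
Total whole words: 3

3


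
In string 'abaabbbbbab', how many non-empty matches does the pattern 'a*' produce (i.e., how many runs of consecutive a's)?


Pattern 'a*' matches zero or more a's. We want non-empty runs of consecutive a's.
String: 'abaabbbbbab'
Walking through the string to find runs of a's:
  Run 1: positions 0-0 -> 'a'
  Run 2: positions 2-3 -> 'aa'
  Run 3: positions 9-9 -> 'a'
Non-empty runs found: ['a', 'aa', 'a']
Count: 3

3


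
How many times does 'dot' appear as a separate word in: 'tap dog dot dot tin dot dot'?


Scanning each word for exact match 'dot':
  Word 1: 'tap' -> no
  Word 2: 'dog' -> no
  Word 3: 'dot' -> MATCH
  Word 4: 'dot' -> MATCH
  Word 5: 'tin' -> no
  Word 6: 'dot' -> MATCH
  Word 7: 'dot' -> MATCH
Total matches: 4

4


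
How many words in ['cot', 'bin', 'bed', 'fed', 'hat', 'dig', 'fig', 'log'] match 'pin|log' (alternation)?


Alternation 'pin|log' matches either 'pin' or 'log'.
Checking each word:
  'cot' -> no
  'bin' -> no
  'bed' -> no
  'fed' -> no
  'hat' -> no
  'dig' -> no
  'fig' -> no
  'log' -> MATCH
Matches: ['log']
Count: 1

1


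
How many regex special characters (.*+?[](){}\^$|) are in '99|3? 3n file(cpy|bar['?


Regex special characters are: . * + ? [ ] ( ) { } \ ^ $ |
Scanning '99|3? 3n file(cpy|bar[':
  pos 2: '|' -> SPECIAL
  pos 4: '?' -> SPECIAL
  pos 13: '(' -> SPECIAL
  pos 17: '|' -> SPECIAL
  pos 21: '[' -> SPECIAL
Special chars found: ['|', '?', '(', '|', '[']
Total: 5

5


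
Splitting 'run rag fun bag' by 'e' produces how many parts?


Splitting by 'e' breaks the string at each occurrence of the separator.
Text: 'run rag fun bag'
Parts after split:
  Part 1: 'run rag fun bag'
Total parts: 1

1


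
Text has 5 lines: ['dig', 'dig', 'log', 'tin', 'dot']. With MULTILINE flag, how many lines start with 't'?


With MULTILINE flag, ^ matches the start of each line.
Lines: ['dig', 'dig', 'log', 'tin', 'dot']
Checking which lines start with 't':
  Line 1: 'dig' -> no
  Line 2: 'dig' -> no
  Line 3: 'log' -> no
  Line 4: 'tin' -> MATCH
  Line 5: 'dot' -> no
Matching lines: ['tin']
Count: 1

1


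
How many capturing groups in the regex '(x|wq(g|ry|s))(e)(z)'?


To count capturing groups, count each '(' that starts a group.
Pattern: '(x|wq(g|ry|s))(e)(z)'
Walking through the pattern:
  Position 0: '(' -> group #1
  Position 5: '(' -> group #2
  Position 14: '(' -> group #3
  Position 17: '(' -> group #4
Total capturing groups: 4

4


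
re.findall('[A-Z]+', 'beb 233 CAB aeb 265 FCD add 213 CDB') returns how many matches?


Pattern '[A-Z]+' finds one or more uppercase letters.
Text: 'beb 233 CAB aeb 265 FCD add 213 CDB'
Scanning for matches:
  Match 1: 'CAB'
  Match 2: 'FCD'
  Match 3: 'CDB'
Total matches: 3

3


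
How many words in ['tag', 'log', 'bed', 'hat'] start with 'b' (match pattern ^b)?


Pattern ^b anchors to start of word. Check which words begin with 'b':
  'tag' -> no
  'log' -> no
  'bed' -> MATCH (starts with 'b')
  'hat' -> no
Matching words: ['bed']
Count: 1

1


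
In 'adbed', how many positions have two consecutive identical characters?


Looking for consecutive identical characters in 'adbed':
  pos 0-1: 'a' vs 'd' -> different
  pos 1-2: 'd' vs 'b' -> different
  pos 2-3: 'b' vs 'e' -> different
  pos 3-4: 'e' vs 'd' -> different
Consecutive identical pairs: []
Count: 0

0


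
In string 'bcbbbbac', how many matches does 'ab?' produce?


Pattern 'ab?' matches 'a' optionally followed by 'b'.
String: 'bcbbbbac'
Scanning left to right for 'a' then checking next char:
  Match 1: 'a' (a not followed by b)
Total matches: 1

1


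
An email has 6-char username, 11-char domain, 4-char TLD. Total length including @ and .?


An email address has format: username@domain.tld
Username length: 6
'@' character: 1
Domain length: 11
'.' character: 1
TLD length: 4
Total = 6 + 1 + 11 + 1 + 4 = 23

23


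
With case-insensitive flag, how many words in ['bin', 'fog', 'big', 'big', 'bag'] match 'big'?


Case-insensitive matching: compare each word's lowercase form to 'big'.
  'bin' -> lower='bin' -> no
  'fog' -> lower='fog' -> no
  'big' -> lower='big' -> MATCH
  'big' -> lower='big' -> MATCH
  'bag' -> lower='bag' -> no
Matches: ['big', 'big']
Count: 2

2


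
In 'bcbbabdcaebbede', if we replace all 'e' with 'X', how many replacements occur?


re.sub('e', 'X', text) replaces every occurrence of 'e' with 'X'.
Text: 'bcbbabdcaebbede'
Scanning for 'e':
  pos 9: 'e' -> replacement #1
  pos 12: 'e' -> replacement #2
  pos 14: 'e' -> replacement #3
Total replacements: 3

3


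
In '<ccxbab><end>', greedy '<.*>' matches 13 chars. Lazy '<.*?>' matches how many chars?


Greedy '<.*>' tries to match as MUCH as possible.
Lazy '<.*?>' tries to match as LITTLE as possible.

String: '<ccxbab><end>'
Greedy '<.*>' starts at first '<' and extends to the LAST '>': '<ccxbab><end>' (13 chars)
Lazy '<.*?>' starts at first '<' and stops at the FIRST '>': '<ccxbab>' (8 chars)

8


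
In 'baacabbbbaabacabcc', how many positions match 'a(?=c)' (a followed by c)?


Lookahead 'a(?=c)' matches 'a' only when followed by 'c'.
String: 'baacabbbbaabacabcc'
Checking each position where char is 'a':
  pos 1: 'a' -> no (next='a')
  pos 2: 'a' -> MATCH (next='c')
  pos 4: 'a' -> no (next='b')
  pos 9: 'a' -> no (next='a')
  pos 10: 'a' -> no (next='b')
  pos 12: 'a' -> MATCH (next='c')
  pos 14: 'a' -> no (next='b')
Matching positions: [2, 12]
Count: 2

2


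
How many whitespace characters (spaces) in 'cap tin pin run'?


\s matches whitespace characters (spaces, tabs, etc.).
Text: 'cap tin pin run'
This text has 4 words separated by spaces.
Number of spaces = number of words - 1 = 4 - 1 = 3

3


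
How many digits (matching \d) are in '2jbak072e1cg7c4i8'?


\d matches any digit 0-9.
Scanning '2jbak072e1cg7c4i8':
  pos 0: '2' -> DIGIT
  pos 5: '0' -> DIGIT
  pos 6: '7' -> DIGIT
  pos 7: '2' -> DIGIT
  pos 9: '1' -> DIGIT
  pos 12: '7' -> DIGIT
  pos 14: '4' -> DIGIT
  pos 16: '8' -> DIGIT
Digits found: ['2', '0', '7', '2', '1', '7', '4', '8']
Total: 8

8


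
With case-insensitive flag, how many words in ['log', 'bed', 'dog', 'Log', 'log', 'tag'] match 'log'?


Case-insensitive matching: compare each word's lowercase form to 'log'.
  'log' -> lower='log' -> MATCH
  'bed' -> lower='bed' -> no
  'dog' -> lower='dog' -> no
  'Log' -> lower='log' -> MATCH
  'log' -> lower='log' -> MATCH
  'tag' -> lower='tag' -> no
Matches: ['log', 'Log', 'log']
Count: 3

3


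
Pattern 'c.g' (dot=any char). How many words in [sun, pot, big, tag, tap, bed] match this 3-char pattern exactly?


Pattern 'c.g' means: starts with 'c', any single char, ends with 'g'.
Checking each word (must be exactly 3 chars):
  'sun' (len=3): no
  'pot' (len=3): no
  'big' (len=3): no
  'tag' (len=3): no
  'tap' (len=3): no
  'bed' (len=3): no
Matching words: []
Total: 0

0


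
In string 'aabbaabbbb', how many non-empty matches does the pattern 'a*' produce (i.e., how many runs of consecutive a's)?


Pattern 'a*' matches zero or more a's. We want non-empty runs of consecutive a's.
String: 'aabbaabbbb'
Walking through the string to find runs of a's:
  Run 1: positions 0-1 -> 'aa'
  Run 2: positions 4-5 -> 'aa'
Non-empty runs found: ['aa', 'aa']
Count: 2

2


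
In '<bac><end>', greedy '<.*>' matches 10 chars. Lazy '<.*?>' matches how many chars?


Greedy '<.*>' tries to match as MUCH as possible.
Lazy '<.*?>' tries to match as LITTLE as possible.

String: '<bac><end>'
Greedy '<.*>' starts at first '<' and extends to the LAST '>': '<bac><end>' (10 chars)
Lazy '<.*?>' starts at first '<' and stops at the FIRST '>': '<bac>' (5 chars)

5


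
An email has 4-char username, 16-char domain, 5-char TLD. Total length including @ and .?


An email address has format: username@domain.tld
Username length: 4
'@' character: 1
Domain length: 16
'.' character: 1
TLD length: 5
Total = 4 + 1 + 16 + 1 + 5 = 27

27


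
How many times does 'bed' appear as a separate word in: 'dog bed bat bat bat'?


Scanning each word for exact match 'bed':
  Word 1: 'dog' -> no
  Word 2: 'bed' -> MATCH
  Word 3: 'bat' -> no
  Word 4: 'bat' -> no
  Word 5: 'bat' -> no
Total matches: 1

1


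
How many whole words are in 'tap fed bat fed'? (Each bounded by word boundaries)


Word boundaries (\b) mark the start/end of each word.
Text: 'tap fed bat fed'
Splitting by whitespace:
  Word 1: 'tap'
  Word 2: 'fed'
  Word 3: 'bat'
  Word 4: 'fed'
Total whole words: 4

4


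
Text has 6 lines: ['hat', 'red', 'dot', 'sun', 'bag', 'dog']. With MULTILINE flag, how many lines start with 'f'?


With MULTILINE flag, ^ matches the start of each line.
Lines: ['hat', 'red', 'dot', 'sun', 'bag', 'dog']
Checking which lines start with 'f':
  Line 1: 'hat' -> no
  Line 2: 'red' -> no
  Line 3: 'dot' -> no
  Line 4: 'sun' -> no
  Line 5: 'bag' -> no
  Line 6: 'dog' -> no
Matching lines: []
Count: 0

0


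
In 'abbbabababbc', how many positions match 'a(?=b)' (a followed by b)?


Lookahead 'a(?=b)' matches 'a' only when followed by 'b'.
String: 'abbbabababbc'
Checking each position where char is 'a':
  pos 0: 'a' -> MATCH (next='b')
  pos 4: 'a' -> MATCH (next='b')
  pos 6: 'a' -> MATCH (next='b')
  pos 8: 'a' -> MATCH (next='b')
Matching positions: [0, 4, 6, 8]
Count: 4

4


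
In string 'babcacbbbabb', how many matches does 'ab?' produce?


Pattern 'ab?' matches 'a' optionally followed by 'b'.
String: 'babcacbbbabb'
Scanning left to right for 'a' then checking next char:
  Match 1: 'ab' (a followed by b)
  Match 2: 'a' (a not followed by b)
  Match 3: 'ab' (a followed by b)
Total matches: 3

3


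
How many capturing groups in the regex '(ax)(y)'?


To count capturing groups, count each '(' that starts a group.
Pattern: '(ax)(y)'
Walking through the pattern:
  Position 0: '(' -> group #1
  Position 4: '(' -> group #2
Total capturing groups: 2

2


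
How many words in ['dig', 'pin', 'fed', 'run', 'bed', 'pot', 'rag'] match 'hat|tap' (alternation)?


Alternation 'hat|tap' matches either 'hat' or 'tap'.
Checking each word:
  'dig' -> no
  'pin' -> no
  'fed' -> no
  'run' -> no
  'bed' -> no
  'pot' -> no
  'rag' -> no
Matches: []
Count: 0

0


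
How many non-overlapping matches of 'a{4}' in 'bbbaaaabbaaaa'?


Pattern 'a{4}' matches exactly 4 consecutive a's (greedy, non-overlapping).
String: 'bbbaaaabbaaaa'
Scanning for runs of a's:
  Run at pos 3: 'aaaa' (length 4) -> 1 match(es)
  Run at pos 9: 'aaaa' (length 4) -> 1 match(es)
Matches found: ['aaaa', 'aaaa']
Total: 2

2


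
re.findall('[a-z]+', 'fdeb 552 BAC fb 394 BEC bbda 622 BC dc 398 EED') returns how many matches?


Pattern '[a-z]+' finds one or more lowercase letters.
Text: 'fdeb 552 BAC fb 394 BEC bbda 622 BC dc 398 EED'
Scanning for matches:
  Match 1: 'fdeb'
  Match 2: 'fb'
  Match 3: 'bbda'
  Match 4: 'dc'
Total matches: 4

4


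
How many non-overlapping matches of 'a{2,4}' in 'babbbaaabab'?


Pattern 'a{2,4}' matches between 2 and 4 consecutive a's (greedy).
String: 'babbbaaabab'
Finding runs of a's and applying greedy matching:
  Run at pos 1: 'a' (length 1)
  Run at pos 5: 'aaa' (length 3)
  Run at pos 9: 'a' (length 1)
Matches: ['aaa']
Count: 1

1


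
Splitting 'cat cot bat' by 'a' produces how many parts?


Splitting by 'a' breaks the string at each occurrence of the separator.
Text: 'cat cot bat'
Parts after split:
  Part 1: 'c'
  Part 2: 't cot b'
  Part 3: 't'
Total parts: 3

3


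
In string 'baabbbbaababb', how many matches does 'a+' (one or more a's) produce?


Pattern 'a+' matches one or more consecutive a's.
String: 'baabbbbaababb'
Scanning for runs of a:
  Match 1: 'aa' (length 2)
  Match 2: 'aa' (length 2)
  Match 3: 'a' (length 1)
Total matches: 3

3


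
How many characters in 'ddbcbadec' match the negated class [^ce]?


Negated class [^ce] matches any char NOT in {c, e}
Scanning 'ddbcbadec':
  pos 0: 'd' -> MATCH
  pos 1: 'd' -> MATCH
  pos 2: 'b' -> MATCH
  pos 3: 'c' -> no (excluded)
  pos 4: 'b' -> MATCH
  pos 5: 'a' -> MATCH
  pos 6: 'd' -> MATCH
  pos 7: 'e' -> no (excluded)
  pos 8: 'c' -> no (excluded)
Total matches: 6

6


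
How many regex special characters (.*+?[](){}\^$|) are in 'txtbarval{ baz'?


Regex special characters are: . * + ? [ ] ( ) { } \ ^ $ |
Scanning 'txtbarval{ baz':
  pos 9: '{' -> SPECIAL
Special chars found: ['{']
Total: 1

1


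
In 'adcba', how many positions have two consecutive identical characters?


Looking for consecutive identical characters in 'adcba':
  pos 0-1: 'a' vs 'd' -> different
  pos 1-2: 'd' vs 'c' -> different
  pos 2-3: 'c' vs 'b' -> different
  pos 3-4: 'b' vs 'a' -> different
Consecutive identical pairs: []
Count: 0

0


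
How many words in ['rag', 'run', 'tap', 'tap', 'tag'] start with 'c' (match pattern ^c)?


Pattern ^c anchors to start of word. Check which words begin with 'c':
  'rag' -> no
  'run' -> no
  'tap' -> no
  'tap' -> no
  'tag' -> no
Matching words: []
Count: 0

0


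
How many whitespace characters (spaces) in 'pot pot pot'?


\s matches whitespace characters (spaces, tabs, etc.).
Text: 'pot pot pot'
This text has 3 words separated by spaces.
Number of spaces = number of words - 1 = 3 - 1 = 2

2


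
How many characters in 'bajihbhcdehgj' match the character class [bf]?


Character class [bf] matches any of: {b, f}
Scanning string 'bajihbhcdehgj' character by character:
  pos 0: 'b' -> MATCH
  pos 1: 'a' -> no
  pos 2: 'j' -> no
  pos 3: 'i' -> no
  pos 4: 'h' -> no
  pos 5: 'b' -> MATCH
  pos 6: 'h' -> no
  pos 7: 'c' -> no
  pos 8: 'd' -> no
  pos 9: 'e' -> no
  pos 10: 'h' -> no
  pos 11: 'g' -> no
  pos 12: 'j' -> no
Total matches: 2

2


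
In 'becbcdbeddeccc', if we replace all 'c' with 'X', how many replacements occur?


re.sub('c', 'X', text) replaces every occurrence of 'c' with 'X'.
Text: 'becbcdbeddeccc'
Scanning for 'c':
  pos 2: 'c' -> replacement #1
  pos 4: 'c' -> replacement #2
  pos 11: 'c' -> replacement #3
  pos 12: 'c' -> replacement #4
  pos 13: 'c' -> replacement #5
Total replacements: 5

5


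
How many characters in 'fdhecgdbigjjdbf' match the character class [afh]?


Character class [afh] matches any of: {a, f, h}
Scanning string 'fdhecgdbigjjdbf' character by character:
  pos 0: 'f' -> MATCH
  pos 1: 'd' -> no
  pos 2: 'h' -> MATCH
  pos 3: 'e' -> no
  pos 4: 'c' -> no
  pos 5: 'g' -> no
  pos 6: 'd' -> no
  pos 7: 'b' -> no
  pos 8: 'i' -> no
  pos 9: 'g' -> no
  pos 10: 'j' -> no
  pos 11: 'j' -> no
  pos 12: 'd' -> no
  pos 13: 'b' -> no
  pos 14: 'f' -> MATCH
Total matches: 3

3


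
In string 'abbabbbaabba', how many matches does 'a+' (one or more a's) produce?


Pattern 'a+' matches one or more consecutive a's.
String: 'abbabbbaabba'
Scanning for runs of a:
  Match 1: 'a' (length 1)
  Match 2: 'a' (length 1)
  Match 3: 'aa' (length 2)
  Match 4: 'a' (length 1)
Total matches: 4

4


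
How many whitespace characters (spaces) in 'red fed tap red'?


\s matches whitespace characters (spaces, tabs, etc.).
Text: 'red fed tap red'
This text has 4 words separated by spaces.
Number of spaces = number of words - 1 = 4 - 1 = 3

3


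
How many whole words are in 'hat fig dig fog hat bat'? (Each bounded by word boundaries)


Word boundaries (\b) mark the start/end of each word.
Text: 'hat fig dig fog hat bat'
Splitting by whitespace:
  Word 1: 'hat'
  Word 2: 'fig'
  Word 3: 'dig'
  Word 4: 'fog'
  Word 5: 'hat'
  Word 6: 'bat'
Total whole words: 6

6


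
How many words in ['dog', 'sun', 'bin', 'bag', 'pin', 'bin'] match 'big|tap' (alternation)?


Alternation 'big|tap' matches either 'big' or 'tap'.
Checking each word:
  'dog' -> no
  'sun' -> no
  'bin' -> no
  'bag' -> no
  'pin' -> no
  'bin' -> no
Matches: []
Count: 0

0


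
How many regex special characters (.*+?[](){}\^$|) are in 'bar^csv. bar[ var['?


Regex special characters are: . * + ? [ ] ( ) { } \ ^ $ |
Scanning 'bar^csv. bar[ var[':
  pos 3: '^' -> SPECIAL
  pos 7: '.' -> SPECIAL
  pos 12: '[' -> SPECIAL
  pos 17: '[' -> SPECIAL
Special chars found: ['^', '.', '[', '[']
Total: 4

4


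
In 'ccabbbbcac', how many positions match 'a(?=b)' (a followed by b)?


Lookahead 'a(?=b)' matches 'a' only when followed by 'b'.
String: 'ccabbbbcac'
Checking each position where char is 'a':
  pos 2: 'a' -> MATCH (next='b')
  pos 8: 'a' -> no (next='c')
Matching positions: [2]
Count: 1

1


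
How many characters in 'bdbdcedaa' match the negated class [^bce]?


Negated class [^bce] matches any char NOT in {b, c, e}
Scanning 'bdbdcedaa':
  pos 0: 'b' -> no (excluded)
  pos 1: 'd' -> MATCH
  pos 2: 'b' -> no (excluded)
  pos 3: 'd' -> MATCH
  pos 4: 'c' -> no (excluded)
  pos 5: 'e' -> no (excluded)
  pos 6: 'd' -> MATCH
  pos 7: 'a' -> MATCH
  pos 8: 'a' -> MATCH
Total matches: 5

5


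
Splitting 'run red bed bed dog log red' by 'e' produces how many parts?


Splitting by 'e' breaks the string at each occurrence of the separator.
Text: 'run red bed bed dog log red'
Parts after split:
  Part 1: 'run r'
  Part 2: 'd b'
  Part 3: 'd b'
  Part 4: 'd dog log r'
  Part 5: 'd'
Total parts: 5

5


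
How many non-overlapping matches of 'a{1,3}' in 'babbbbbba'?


Pattern 'a{1,3}' matches between 1 and 3 consecutive a's (greedy).
String: 'babbbbbba'
Finding runs of a's and applying greedy matching:
  Run at pos 1: 'a' (length 1)
  Run at pos 8: 'a' (length 1)
Matches: ['a', 'a']
Count: 2

2


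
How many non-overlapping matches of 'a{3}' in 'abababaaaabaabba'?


Pattern 'a{3}' matches exactly 3 consecutive a's (greedy, non-overlapping).
String: 'abababaaaabaabba'
Scanning for runs of a's:
  Run at pos 0: 'a' (length 1) -> 0 match(es)
  Run at pos 2: 'a' (length 1) -> 0 match(es)
  Run at pos 4: 'a' (length 1) -> 0 match(es)
  Run at pos 6: 'aaaa' (length 4) -> 1 match(es)
  Run at pos 11: 'aa' (length 2) -> 0 match(es)
  Run at pos 15: 'a' (length 1) -> 0 match(es)
Matches found: ['aaa']
Total: 1

1


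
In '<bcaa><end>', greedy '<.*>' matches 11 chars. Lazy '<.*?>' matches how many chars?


Greedy '<.*>' tries to match as MUCH as possible.
Lazy '<.*?>' tries to match as LITTLE as possible.

String: '<bcaa><end>'
Greedy '<.*>' starts at first '<' and extends to the LAST '>': '<bcaa><end>' (11 chars)
Lazy '<.*?>' starts at first '<' and stops at the FIRST '>': '<bcaa>' (6 chars)

6


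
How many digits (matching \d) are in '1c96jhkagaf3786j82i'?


\d matches any digit 0-9.
Scanning '1c96jhkagaf3786j82i':
  pos 0: '1' -> DIGIT
  pos 2: '9' -> DIGIT
  pos 3: '6' -> DIGIT
  pos 11: '3' -> DIGIT
  pos 12: '7' -> DIGIT
  pos 13: '8' -> DIGIT
  pos 14: '6' -> DIGIT
  pos 16: '8' -> DIGIT
  pos 17: '2' -> DIGIT
Digits found: ['1', '9', '6', '3', '7', '8', '6', '8', '2']
Total: 9

9


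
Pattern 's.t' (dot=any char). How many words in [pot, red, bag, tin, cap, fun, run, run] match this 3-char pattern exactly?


Pattern 's.t' means: starts with 's', any single char, ends with 't'.
Checking each word (must be exactly 3 chars):
  'pot' (len=3): no
  'red' (len=3): no
  'bag' (len=3): no
  'tin' (len=3): no
  'cap' (len=3): no
  'fun' (len=3): no
  'run' (len=3): no
  'run' (len=3): no
Matching words: []
Total: 0

0


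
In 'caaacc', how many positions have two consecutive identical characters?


Looking for consecutive identical characters in 'caaacc':
  pos 0-1: 'c' vs 'a' -> different
  pos 1-2: 'a' vs 'a' -> MATCH ('aa')
  pos 2-3: 'a' vs 'a' -> MATCH ('aa')
  pos 3-4: 'a' vs 'c' -> different
  pos 4-5: 'c' vs 'c' -> MATCH ('cc')
Consecutive identical pairs: ['aa', 'aa', 'cc']
Count: 3

3


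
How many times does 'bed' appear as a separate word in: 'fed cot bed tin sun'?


Scanning each word for exact match 'bed':
  Word 1: 'fed' -> no
  Word 2: 'cot' -> no
  Word 3: 'bed' -> MATCH
  Word 4: 'tin' -> no
  Word 5: 'sun' -> no
Total matches: 1

1
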